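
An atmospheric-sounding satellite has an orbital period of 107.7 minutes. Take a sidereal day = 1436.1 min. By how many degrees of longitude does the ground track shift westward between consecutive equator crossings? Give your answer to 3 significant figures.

27.0°

T = 107.7 min = 6462.0 s.
During one orbit Earth rotates (6462.0 / 86166) × 360° = 27.00°.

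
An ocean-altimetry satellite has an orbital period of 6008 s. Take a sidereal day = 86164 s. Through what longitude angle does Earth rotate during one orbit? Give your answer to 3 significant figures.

During one orbit Earth rotates (6008.0 / 86164) × 360° = 25.10°.

25.1°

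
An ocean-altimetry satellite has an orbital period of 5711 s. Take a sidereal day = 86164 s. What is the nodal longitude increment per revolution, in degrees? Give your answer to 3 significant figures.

23.9°

During one orbit Earth rotates (5711.0 / 86164) × 360° = 23.86°.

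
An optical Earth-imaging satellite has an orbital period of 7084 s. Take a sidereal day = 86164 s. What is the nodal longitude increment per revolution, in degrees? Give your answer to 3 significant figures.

During one orbit Earth rotates (7084.0 / 86164) × 360° = 29.60°.

29.6°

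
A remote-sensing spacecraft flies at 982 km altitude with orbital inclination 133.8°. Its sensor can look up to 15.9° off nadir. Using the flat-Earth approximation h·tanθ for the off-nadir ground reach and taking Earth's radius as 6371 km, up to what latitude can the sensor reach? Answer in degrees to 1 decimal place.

Retrograde orbit: the ground track reaches ±(180° − i) = ±(180 − 133.8) = ±46.2°.
Sensor half-swath on the ground ≈ 982·tan(15.9°) = 280 km = 2.52° of latitude.
Maximum observable latitude ≈ 46.2 + 2.52 = 48.7°.

48.7°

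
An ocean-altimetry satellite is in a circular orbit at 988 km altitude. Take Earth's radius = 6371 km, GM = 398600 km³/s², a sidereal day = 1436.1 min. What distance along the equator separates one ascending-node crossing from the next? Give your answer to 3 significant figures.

2920 km

Semi-major axis a = 6371 + 988 = 7359 km. Period T = 2π√(a³/μ) = 2π√(7359³/398600) = 6282.6 s = 104.71 min.
During one orbit Earth rotates (6282.6 / 86166) × 360° = 26.25°.
At the equator that is 26.25° × (2π·6371/360) km/° = 26.25 × 111.2 = 2919 km.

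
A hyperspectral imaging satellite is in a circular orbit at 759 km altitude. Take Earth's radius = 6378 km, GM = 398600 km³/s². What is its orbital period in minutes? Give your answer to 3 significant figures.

100 min

Semi-major axis a = 6378 + 759 = 7137 km. Period T = 2π√(a³/μ) = 2π√(7137³/398600) = 6000.5 s = 100.01 min.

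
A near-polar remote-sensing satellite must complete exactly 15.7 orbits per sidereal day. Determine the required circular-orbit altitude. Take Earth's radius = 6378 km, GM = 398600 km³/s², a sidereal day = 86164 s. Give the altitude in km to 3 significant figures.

347 km

Required period T = 86164 / 15.7 = 5488.2 s.
From T = 2π√(a³/μ): a = (μ T²/4π²)^(1/3) = (398600 × 5488.2² / 4π²)^(1/3) = 6725 km.
Altitude h = a − R = 6725 − 6378 = 347 km.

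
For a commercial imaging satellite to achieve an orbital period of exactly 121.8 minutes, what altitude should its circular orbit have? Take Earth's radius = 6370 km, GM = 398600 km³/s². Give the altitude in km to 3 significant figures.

1770 km

T = 121.8 min = 7308.0 s.
From T = 2π√(a³/μ): a = (μ T²/4π²)^(1/3) = (398600 × 7308.0² / 4π²)^(1/3) = 8139 km.
Altitude h = a − R = 8139 − 6370 = 1769 km.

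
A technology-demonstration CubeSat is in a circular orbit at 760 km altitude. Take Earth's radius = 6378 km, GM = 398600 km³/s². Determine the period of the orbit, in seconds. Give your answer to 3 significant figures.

6000 seconds

Semi-major axis a = 6378 + 760 = 7138 km. Period T = 2π√(a³/μ) = 2π√(7138³/398600) = 6001.7 s = 100.03 min.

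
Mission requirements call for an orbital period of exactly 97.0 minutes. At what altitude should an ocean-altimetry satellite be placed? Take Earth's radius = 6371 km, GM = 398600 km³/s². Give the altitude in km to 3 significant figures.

T = 97.0 min = 5820.0 s.
From T = 2π√(a³/μ): a = (μ T²/4π²)^(1/3) = (398600 × 5820.0² / 4π²)^(1/3) = 6993 km.
Altitude h = a − R = 6993 − 6371 = 622 km.

622 km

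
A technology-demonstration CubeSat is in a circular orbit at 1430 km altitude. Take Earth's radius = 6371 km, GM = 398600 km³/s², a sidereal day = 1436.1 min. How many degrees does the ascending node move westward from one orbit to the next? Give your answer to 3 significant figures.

Semi-major axis a = 6371 + 1430 = 7801 km. Period T = 2π√(a³/μ) = 2π√(7801³/398600) = 6857.0 s = 114.28 min.
During one orbit Earth rotates (6857.0 / 86166) × 360° = 28.65°.

28.6°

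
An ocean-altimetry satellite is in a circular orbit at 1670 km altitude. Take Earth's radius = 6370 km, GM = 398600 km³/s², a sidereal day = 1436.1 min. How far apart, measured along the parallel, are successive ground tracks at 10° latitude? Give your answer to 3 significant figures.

3280 km

Semi-major axis a = 6370 + 1670 = 8040 km. Period T = 2π√(a³/μ) = 2π√(8040³/398600) = 7174.6 s = 119.58 min.
Node shift per orbit = (7174.6/86166) × 360° = 29.98°.
Equatorial spacing = 29.98 × 111.2 km/° = 3333 km.
At 10° latitude, spacing = 3333 × cos(10°) = 3282 km.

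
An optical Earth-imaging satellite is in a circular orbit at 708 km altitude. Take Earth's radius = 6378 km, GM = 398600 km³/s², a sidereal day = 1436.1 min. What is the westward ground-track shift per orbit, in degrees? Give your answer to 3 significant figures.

24.8°

Semi-major axis a = 6378 + 708 = 7086 km. Period T = 2π√(a³/μ) = 2π√(7086³/398600) = 5936.3 s = 98.94 min.
During one orbit Earth rotates (5936.3 / 86166) × 360° = 24.80°.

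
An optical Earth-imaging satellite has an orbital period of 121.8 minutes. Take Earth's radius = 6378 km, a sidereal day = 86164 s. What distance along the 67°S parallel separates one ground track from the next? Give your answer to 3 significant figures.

1330 km

T = 121.8 min = 7308.0 s.
Node shift per orbit = (7308.0/86164) × 360° = 30.53°.
Equatorial spacing = 30.53 × 111.3 km/° = 3399 km.
At 67° latitude, spacing = 3399 × cos(67°) = 1328 km.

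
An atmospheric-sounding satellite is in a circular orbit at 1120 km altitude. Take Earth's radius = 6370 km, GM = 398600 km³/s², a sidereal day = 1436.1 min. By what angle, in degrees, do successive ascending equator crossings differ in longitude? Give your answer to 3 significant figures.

Semi-major axis a = 6370 + 1120 = 7490 km. Period T = 2π√(a³/μ) = 2π√(7490³/398600) = 6451.1 s = 107.52 min.
During one orbit Earth rotates (6451.1 / 86166) × 360° = 26.95°.

27.0°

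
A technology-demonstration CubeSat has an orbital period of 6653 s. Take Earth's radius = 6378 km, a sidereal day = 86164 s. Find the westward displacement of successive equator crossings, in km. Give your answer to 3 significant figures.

3090 km

During one orbit Earth rotates (6653.0 / 86164) × 360° = 27.80°.
At the equator that is 27.80° × (2π·6378/360) km/° = 27.80 × 111.3 = 3094 km.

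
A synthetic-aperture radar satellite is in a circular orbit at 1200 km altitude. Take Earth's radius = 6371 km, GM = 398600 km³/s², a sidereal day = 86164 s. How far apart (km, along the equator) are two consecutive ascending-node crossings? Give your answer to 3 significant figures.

3050 km

Semi-major axis a = 6371 + 1200 = 7571 km. Period T = 2π√(a³/μ) = 2π√(7571³/398600) = 6556.0 s = 109.27 min.
During one orbit Earth rotates (6556.0 / 86164) × 360° = 27.39°.
At the equator that is 27.39° × (2π·6371/360) km/° = 27.39 × 111.2 = 3046 km.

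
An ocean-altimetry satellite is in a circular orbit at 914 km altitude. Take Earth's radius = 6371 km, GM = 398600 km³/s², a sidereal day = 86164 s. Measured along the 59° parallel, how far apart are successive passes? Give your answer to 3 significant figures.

Semi-major axis a = 6371 + 914 = 7285 km. Period T = 2π√(a³/μ) = 2π√(7285³/398600) = 6188.1 s = 103.13 min.
Node shift per orbit = (6188.1/86164) × 360° = 25.85°.
Equatorial spacing = 25.85 × 111.2 km/° = 2875 km.
At 59° latitude, spacing = 2875 × cos(59°) = 1481 km.

1480 km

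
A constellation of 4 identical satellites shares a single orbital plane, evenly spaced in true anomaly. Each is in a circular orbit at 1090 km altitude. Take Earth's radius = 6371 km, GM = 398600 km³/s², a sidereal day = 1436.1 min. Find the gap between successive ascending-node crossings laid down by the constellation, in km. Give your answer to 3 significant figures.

745 km

Semi-major axis a = 6371 + 1090 = 7461 km. Period T = 2π√(a³/μ) = 2π√(7461³/398600) = 6413.7 s = 106.89 min.
Single-satellite node shift = (6413.7/86166) × 360° = 26.80°.
With 4 satellites evenly phased, successive equator crossings are 26.80/4 = 6.699° apart.
That is 6.699 × 111.2 = 745 km at the equator.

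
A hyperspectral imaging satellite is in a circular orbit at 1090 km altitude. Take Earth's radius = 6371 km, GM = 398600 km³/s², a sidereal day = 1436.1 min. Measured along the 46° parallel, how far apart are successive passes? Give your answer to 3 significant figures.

2070 km

Semi-major axis a = 6371 + 1090 = 7461 km. Period T = 2π√(a³/μ) = 2π√(7461³/398600) = 6413.7 s = 106.89 min.
Node shift per orbit = (6413.7/86166) × 360° = 26.80°.
Equatorial spacing = 26.80 × 111.2 km/° = 2980 km.
At 46° latitude, spacing = 2980 × cos(46°) = 2070 km.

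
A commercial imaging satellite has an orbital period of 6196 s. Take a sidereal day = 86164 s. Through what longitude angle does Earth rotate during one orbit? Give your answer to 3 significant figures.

During one orbit Earth rotates (6196.0 / 86164) × 360° = 25.89°.

25.9°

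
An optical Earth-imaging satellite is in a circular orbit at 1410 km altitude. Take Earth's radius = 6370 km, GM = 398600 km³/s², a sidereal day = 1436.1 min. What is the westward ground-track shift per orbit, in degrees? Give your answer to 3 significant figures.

28.5°

Semi-major axis a = 6370 + 1410 = 7780 km. Period T = 2π√(a³/μ) = 2π√(7780³/398600) = 6829.4 s = 113.82 min.
During one orbit Earth rotates (6829.4 / 86166) × 360° = 28.53°.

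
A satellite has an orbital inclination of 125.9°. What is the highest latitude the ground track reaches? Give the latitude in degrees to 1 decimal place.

Retrograde orbit: the ground track reaches ±(180° − i) = ±(180 − 125.9) = ±54.1°.

54.1°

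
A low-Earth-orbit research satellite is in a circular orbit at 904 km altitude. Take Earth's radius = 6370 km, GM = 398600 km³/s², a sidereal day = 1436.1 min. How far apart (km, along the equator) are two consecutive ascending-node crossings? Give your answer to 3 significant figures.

2870 km

Semi-major axis a = 6370 + 904 = 7274 km. Period T = 2π√(a³/μ) = 2π√(7274³/398600) = 6174.1 s = 102.90 min.
During one orbit Earth rotates (6174.1 / 86166) × 360° = 25.80°.
At the equator that is 25.80° × (2π·6370/360) km/° = 25.80 × 111.2 = 2868 km.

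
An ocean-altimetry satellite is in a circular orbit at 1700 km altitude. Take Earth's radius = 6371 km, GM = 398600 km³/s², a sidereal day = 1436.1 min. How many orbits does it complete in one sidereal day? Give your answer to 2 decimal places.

Semi-major axis a = 6371 + 1700 = 8071 km. Period T = 2π√(a³/μ) = 2π√(8071³/398600) = 7216.1 s = 120.27 min.
Orbits per sidereal day = 86166 / 7216.1 = 11.941.

11.94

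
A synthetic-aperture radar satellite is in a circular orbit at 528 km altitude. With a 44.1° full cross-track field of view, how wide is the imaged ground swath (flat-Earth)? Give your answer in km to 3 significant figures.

Half-angle = 44.1°/2 = 22.05°.
Swath width ≈ 2h·tan(θ/2) = 2 × 528 × tan(22.05°) = 427.7 km.

428 km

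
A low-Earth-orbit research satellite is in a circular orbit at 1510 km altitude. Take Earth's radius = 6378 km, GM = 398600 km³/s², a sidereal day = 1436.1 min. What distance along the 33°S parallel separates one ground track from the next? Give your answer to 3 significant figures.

2720 km

Semi-major axis a = 6378 + 1510 = 7888 km. Period T = 2π√(a³/μ) = 2π√(7888³/398600) = 6972.1 s = 116.20 min.
Node shift per orbit = (6972.1/86166) × 360° = 29.13°.
Equatorial spacing = 29.13 × 111.3 km/° = 3243 km.
At 33° latitude, spacing = 3243 × cos(33°) = 2719 km.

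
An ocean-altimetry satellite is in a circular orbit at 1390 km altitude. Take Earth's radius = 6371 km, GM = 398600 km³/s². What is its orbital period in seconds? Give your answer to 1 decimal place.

Semi-major axis a = 6371 + 1390 = 7761 km. Period T = 2π√(a³/μ) = 2π√(7761³/398600) = 6804.4 s = 113.41 min.

6804.4 seconds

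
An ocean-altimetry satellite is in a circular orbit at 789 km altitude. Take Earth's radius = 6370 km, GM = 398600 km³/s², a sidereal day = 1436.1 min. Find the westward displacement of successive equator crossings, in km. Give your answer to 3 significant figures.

2800 km

Semi-major axis a = 6370 + 789 = 7159 km. Period T = 2π√(a³/μ) = 2π√(7159³/398600) = 6028.2 s = 100.47 min.
During one orbit Earth rotates (6028.2 / 86166) × 360° = 25.19°.
At the equator that is 25.19° × (2π·6370/360) km/° = 25.19 × 111.2 = 2800 km.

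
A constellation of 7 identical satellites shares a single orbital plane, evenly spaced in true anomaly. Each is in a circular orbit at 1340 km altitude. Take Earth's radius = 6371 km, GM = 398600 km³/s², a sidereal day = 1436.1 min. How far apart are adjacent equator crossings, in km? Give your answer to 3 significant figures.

Semi-major axis a = 6371 + 1340 = 7711 km. Period T = 2π√(a³/μ) = 2π√(7711³/398600) = 6738.7 s = 112.31 min.
Single-satellite node shift = (6738.7/86166) × 360° = 28.15°.
With 7 satellites evenly phased, successive equator crossings are 28.15/7 = 4.022° apart.
That is 4.022 × 111.2 = 447 km at the equator.

447 km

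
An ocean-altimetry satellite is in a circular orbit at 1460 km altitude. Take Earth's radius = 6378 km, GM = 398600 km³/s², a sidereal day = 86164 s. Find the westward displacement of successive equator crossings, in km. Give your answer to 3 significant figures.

Semi-major axis a = 6378 + 1460 = 7838 km. Period T = 2π√(a³/μ) = 2π√(7838³/398600) = 6905.9 s = 115.10 min.
During one orbit Earth rotates (6905.9 / 86164) × 360° = 28.85°.
At the equator that is 28.85° × (2π·6378/360) km/° = 28.85 × 111.3 = 3212 km.

3210 km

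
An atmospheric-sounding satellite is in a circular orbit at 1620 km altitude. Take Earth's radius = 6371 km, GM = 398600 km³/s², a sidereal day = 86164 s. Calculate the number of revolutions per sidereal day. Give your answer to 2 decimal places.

Semi-major axis a = 6371 + 1620 = 7991 km. Period T = 2π√(a³/μ) = 2π√(7991³/398600) = 7109.1 s = 118.48 min.
Orbits per sidereal day = 86164 / 7109.1 = 12.120.

12.12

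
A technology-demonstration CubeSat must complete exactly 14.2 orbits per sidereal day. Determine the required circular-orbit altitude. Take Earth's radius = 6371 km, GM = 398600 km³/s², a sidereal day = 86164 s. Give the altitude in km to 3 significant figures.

819 km

Required period T = 86164 / 14.2 = 6067.9 s.
From T = 2π√(a³/μ): a = (μ T²/4π²)^(1/3) = (398600 × 6067.9² / 4π²)^(1/3) = 7190 km.
Altitude h = a − R = 7190 − 6371 = 819 km.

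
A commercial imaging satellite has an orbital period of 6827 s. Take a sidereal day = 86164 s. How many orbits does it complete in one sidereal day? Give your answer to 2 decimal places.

Orbits per sidereal day = 86164 / 6827.0 = 12.621.

12.62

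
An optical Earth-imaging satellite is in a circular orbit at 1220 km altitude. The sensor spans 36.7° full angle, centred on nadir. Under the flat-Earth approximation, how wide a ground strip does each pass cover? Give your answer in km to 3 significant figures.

809 km

Half-angle = 36.7°/2 = 18.35°.
Swath width ≈ 2h·tan(θ/2) = 2 × 1220 × tan(18.35°) = 809.3 km.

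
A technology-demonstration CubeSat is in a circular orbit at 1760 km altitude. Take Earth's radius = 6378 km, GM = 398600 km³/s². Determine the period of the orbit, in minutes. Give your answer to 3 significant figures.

122 min

Semi-major axis a = 6378 + 1760 = 8138 km. Period T = 2π√(a³/μ) = 2π√(8138³/398600) = 7306.1 s = 121.77 min.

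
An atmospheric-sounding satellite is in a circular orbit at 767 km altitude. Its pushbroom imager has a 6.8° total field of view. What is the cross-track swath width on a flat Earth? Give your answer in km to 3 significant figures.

Half-angle = 6.8°/2 = 3.4°.
Swath width ≈ 2h·tan(θ/2) = 2 × 767 × tan(3.4°) = 91.1 km.

91.1 km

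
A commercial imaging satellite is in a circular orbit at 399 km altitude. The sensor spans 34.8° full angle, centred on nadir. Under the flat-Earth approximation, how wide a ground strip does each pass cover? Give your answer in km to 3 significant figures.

Half-angle = 34.8°/2 = 17.4°.
Swath width ≈ 2h·tan(θ/2) = 2 × 399 × tan(17.4°) = 250.1 km.

250 km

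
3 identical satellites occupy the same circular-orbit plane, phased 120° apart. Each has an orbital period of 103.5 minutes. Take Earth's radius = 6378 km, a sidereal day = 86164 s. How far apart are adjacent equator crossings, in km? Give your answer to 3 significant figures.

963 km

T = 103.5 min = 6210.0 s.
Single-satellite node shift = (6210.0/86164) × 360° = 25.95°.
With 3 satellites evenly phased, successive equator crossings are 25.95/3 = 8.649° apart.
That is 8.649 × 111.3 = 963 km at the equator.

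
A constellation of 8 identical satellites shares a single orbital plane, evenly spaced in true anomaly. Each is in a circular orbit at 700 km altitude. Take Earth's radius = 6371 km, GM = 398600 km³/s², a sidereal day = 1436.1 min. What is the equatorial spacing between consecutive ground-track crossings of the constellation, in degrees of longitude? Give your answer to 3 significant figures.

3.09°

Semi-major axis a = 6371 + 700 = 7071 km. Period T = 2π√(a³/μ) = 2π√(7071³/398600) = 5917.4 s = 98.62 min.
Single-satellite node shift = (5917.4/86166) × 360° = 24.72°.
With 8 satellites evenly phased, successive equator crossings are 24.72/8 = 3.090° apart.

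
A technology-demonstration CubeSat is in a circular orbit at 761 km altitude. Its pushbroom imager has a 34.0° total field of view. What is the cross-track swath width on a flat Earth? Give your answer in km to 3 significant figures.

465 km

Half-angle = 34.0°/2 = 17°.
Swath width ≈ 2h·tan(θ/2) = 2 × 761 × tan(17°) = 465.3 km.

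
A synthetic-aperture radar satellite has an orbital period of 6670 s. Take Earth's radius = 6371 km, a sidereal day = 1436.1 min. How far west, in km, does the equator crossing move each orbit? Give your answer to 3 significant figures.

During one orbit Earth rotates (6670.0 / 86166) × 360° = 27.87°.
At the equator that is 27.87° × (2π·6371/360) km/° = 27.87 × 111.2 = 3099 km.

3100 km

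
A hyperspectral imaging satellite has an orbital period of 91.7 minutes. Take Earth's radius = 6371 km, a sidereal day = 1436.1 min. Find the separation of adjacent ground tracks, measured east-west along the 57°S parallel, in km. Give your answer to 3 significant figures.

1390 km

T = 91.7 min = 5502.0 s.
Node shift per orbit = (5502.0/86166) × 360° = 22.99°.
Equatorial spacing = 22.99 × 111.2 km/° = 2556 km.
At 57° latitude, spacing = 2556 × cos(57°) = 1392 km.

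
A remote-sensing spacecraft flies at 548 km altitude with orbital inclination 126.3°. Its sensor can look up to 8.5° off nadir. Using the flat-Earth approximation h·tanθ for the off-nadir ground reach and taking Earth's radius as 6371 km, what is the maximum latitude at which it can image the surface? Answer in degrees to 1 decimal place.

54.4°

Retrograde orbit: the ground track reaches ±(180° − i) = ±(180 − 126.3) = ±53.7°.
Sensor half-swath on the ground ≈ 548·tan(8.5°) = 82 km = 0.74° of latitude.
Maximum observable latitude ≈ 53.7 + 0.74 = 54.4°.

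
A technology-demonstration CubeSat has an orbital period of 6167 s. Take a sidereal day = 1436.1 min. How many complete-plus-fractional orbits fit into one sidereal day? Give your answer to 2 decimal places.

Orbits per sidereal day = 86166 / 6167.0 = 13.972.

13.97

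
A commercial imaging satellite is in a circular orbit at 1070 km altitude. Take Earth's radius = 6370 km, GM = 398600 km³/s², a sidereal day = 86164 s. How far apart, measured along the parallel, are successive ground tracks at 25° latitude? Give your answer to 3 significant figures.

2690 km

Semi-major axis a = 6370 + 1070 = 7440 km. Period T = 2π√(a³/μ) = 2π√(7440³/398600) = 6386.6 s = 106.44 min.
Node shift per orbit = (6386.6/86164) × 360° = 26.68°.
Equatorial spacing = 26.68 × 111.2 km/° = 2967 km.
At 25° latitude, spacing = 2967 × cos(25°) = 2689 km.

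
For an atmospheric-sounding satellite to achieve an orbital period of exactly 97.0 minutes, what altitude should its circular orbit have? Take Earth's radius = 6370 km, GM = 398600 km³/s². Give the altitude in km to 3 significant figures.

T = 97.0 min = 5820.0 s.
From T = 2π√(a³/μ): a = (μ T²/4π²)^(1/3) = (398600 × 5820.0² / 4π²)^(1/3) = 6993 km.
Altitude h = a − R = 6993 − 6370 = 623 km.

623 km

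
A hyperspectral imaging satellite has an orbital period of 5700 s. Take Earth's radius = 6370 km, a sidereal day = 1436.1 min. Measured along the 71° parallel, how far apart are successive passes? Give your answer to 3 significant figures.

862 km

Node shift per orbit = (5700.0/86166) × 360° = 23.81°.
Equatorial spacing = 23.81 × 111.2 km/° = 2648 km.
At 71° latitude, spacing = 2648 × cos(71°) = 862 km.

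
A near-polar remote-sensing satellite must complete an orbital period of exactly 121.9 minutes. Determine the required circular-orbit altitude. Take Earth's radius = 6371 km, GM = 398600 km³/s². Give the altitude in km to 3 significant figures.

1770 km

T = 121.9 min = 7314.0 s.
From T = 2π√(a³/μ): a = (μ T²/4π²)^(1/3) = (398600 × 7314.0² / 4π²)^(1/3) = 8144 km.
Altitude h = a − R = 8144 − 6371 = 1773 km.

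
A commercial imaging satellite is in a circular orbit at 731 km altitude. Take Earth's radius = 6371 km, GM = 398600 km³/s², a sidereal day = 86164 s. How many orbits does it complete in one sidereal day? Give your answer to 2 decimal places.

Semi-major axis a = 6371 + 731 = 7102 km. Period T = 2π√(a³/μ) = 2π√(7102³/398600) = 5956.4 s = 99.27 min.
Orbits per sidereal day = 86164 / 5956.4 = 14.466.

14.47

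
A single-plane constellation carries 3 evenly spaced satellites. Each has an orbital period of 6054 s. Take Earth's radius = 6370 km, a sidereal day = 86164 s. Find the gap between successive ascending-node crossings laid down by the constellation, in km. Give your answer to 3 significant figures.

937 km

Single-satellite node shift = (6054.0/86164) × 360° = 25.29°.
With 3 satellites evenly phased, successive equator crossings are 25.29/3 = 8.431° apart.
That is 8.431 × 111.2 = 937 km at the equator.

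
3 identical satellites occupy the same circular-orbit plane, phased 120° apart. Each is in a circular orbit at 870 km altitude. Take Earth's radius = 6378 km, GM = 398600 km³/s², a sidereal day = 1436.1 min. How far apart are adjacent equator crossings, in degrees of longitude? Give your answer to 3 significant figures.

8.55°

Semi-major axis a = 6378 + 870 = 7248 km. Period T = 2π√(a³/μ) = 2π√(7248³/398600) = 6141.0 s = 102.35 min.
Single-satellite node shift = (6141.0/86166) × 360° = 25.66°.
With 3 satellites evenly phased, successive equator crossings are 25.66/3 = 8.552° apart.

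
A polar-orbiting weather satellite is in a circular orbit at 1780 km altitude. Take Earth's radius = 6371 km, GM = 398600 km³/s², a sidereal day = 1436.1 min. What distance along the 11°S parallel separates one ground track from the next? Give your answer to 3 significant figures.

Semi-major axis a = 6371 + 1780 = 8151 km. Period T = 2π√(a³/μ) = 2π√(8151³/398600) = 7323.6 s = 122.06 min.
Node shift per orbit = (7323.6/86166) × 360° = 30.60°.
Equatorial spacing = 30.60 × 111.2 km/° = 3402 km.
At 11° latitude, spacing = 3402 × cos(11°) = 3340 km.

3340 km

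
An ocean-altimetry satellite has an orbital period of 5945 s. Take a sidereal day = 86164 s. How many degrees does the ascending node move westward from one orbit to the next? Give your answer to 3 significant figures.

24.8°

During one orbit Earth rotates (5945.0 / 86164) × 360° = 24.84°.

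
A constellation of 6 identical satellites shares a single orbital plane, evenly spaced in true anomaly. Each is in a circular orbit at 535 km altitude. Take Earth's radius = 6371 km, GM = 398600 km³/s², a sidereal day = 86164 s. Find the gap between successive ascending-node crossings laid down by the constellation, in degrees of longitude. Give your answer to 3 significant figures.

3.98°

Semi-major axis a = 6371 + 535 = 6906 km. Period T = 2π√(a³/μ) = 2π√(6906³/398600) = 5711.5 s = 95.19 min.
Single-satellite node shift = (5711.5/86164) × 360° = 23.86°.
With 6 satellites evenly phased, successive equator crossings are 23.86/6 = 3.977° apart.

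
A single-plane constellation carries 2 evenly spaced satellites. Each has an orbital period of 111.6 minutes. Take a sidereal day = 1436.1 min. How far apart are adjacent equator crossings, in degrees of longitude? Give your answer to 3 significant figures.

14.0°

T = 111.6 min = 6696.0 s.
Single-satellite node shift = (6696.0/86166) × 360° = 27.98°.
With 2 satellites evenly phased, successive equator crossings are 27.98/2 = 13.988° apart.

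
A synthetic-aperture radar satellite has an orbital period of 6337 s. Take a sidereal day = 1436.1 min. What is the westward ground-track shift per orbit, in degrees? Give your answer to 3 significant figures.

26.5°

During one orbit Earth rotates (6337.0 / 86166) × 360° = 26.48°.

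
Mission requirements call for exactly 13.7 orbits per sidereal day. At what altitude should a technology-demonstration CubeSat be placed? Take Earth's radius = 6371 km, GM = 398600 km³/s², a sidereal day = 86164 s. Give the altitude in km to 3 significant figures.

993 km

Required period T = 86164 / 13.7 = 6289.3 s.
From T = 2π√(a³/μ): a = (μ T²/4π²)^(1/3) = (398600 × 6289.3² / 4π²)^(1/3) = 7364 km.
Altitude h = a − R = 7364 − 6371 = 993 km.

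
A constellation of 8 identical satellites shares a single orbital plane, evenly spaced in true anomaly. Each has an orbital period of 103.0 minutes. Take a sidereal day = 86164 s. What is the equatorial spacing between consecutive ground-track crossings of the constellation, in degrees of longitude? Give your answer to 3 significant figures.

T = 103.0 min = 6180.0 s.
Single-satellite node shift = (6180.0/86164) × 360° = 25.82°.
With 8 satellites evenly phased, successive equator crossings are 25.82/8 = 3.228° apart.

3.23°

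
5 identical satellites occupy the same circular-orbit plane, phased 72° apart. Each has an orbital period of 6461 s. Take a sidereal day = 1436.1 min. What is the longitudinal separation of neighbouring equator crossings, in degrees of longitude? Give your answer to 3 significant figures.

Single-satellite node shift = (6461.0/86166) × 360° = 26.99°.
With 5 satellites evenly phased, successive equator crossings are 26.99/5 = 5.399° apart.

5.40°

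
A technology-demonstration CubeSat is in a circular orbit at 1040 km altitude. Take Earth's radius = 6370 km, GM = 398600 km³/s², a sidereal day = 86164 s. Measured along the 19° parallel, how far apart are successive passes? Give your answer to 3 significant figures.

Semi-major axis a = 6370 + 1040 = 7410 km. Period T = 2π√(a³/μ) = 2π√(7410³/398600) = 6348.0 s = 105.80 min.
Node shift per orbit = (6348.0/86164) × 360° = 26.52°.
Equatorial spacing = 26.52 × 111.2 km/° = 2949 km.
At 19° latitude, spacing = 2949 × cos(19°) = 2788 km.

2790 km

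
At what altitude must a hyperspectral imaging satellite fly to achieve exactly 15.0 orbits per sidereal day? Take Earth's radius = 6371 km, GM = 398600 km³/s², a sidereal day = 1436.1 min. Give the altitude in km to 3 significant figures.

Required period T = 86166 / 15.0 = 5744.4 s.
From T = 2π√(a³/μ): a = (μ T²/4π²)^(1/3) = (398600 × 5744.4² / 4π²)^(1/3) = 6932 km.
Altitude h = a − R = 6932 − 6371 = 561 km.

561 km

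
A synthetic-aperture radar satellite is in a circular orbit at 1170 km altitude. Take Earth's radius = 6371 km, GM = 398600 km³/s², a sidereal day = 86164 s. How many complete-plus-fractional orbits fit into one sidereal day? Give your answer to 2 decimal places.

13.22

Semi-major axis a = 6371 + 1170 = 7541 km. Period T = 2π√(a³/μ) = 2π√(7541³/398600) = 6517.1 s = 108.62 min.
Orbits per sidereal day = 86164 / 6517.1 = 13.221.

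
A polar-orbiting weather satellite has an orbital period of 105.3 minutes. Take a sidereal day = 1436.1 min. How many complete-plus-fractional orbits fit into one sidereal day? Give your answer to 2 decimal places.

13.64

T = 105.3 min = 6318.0 s.
Orbits per sidereal day = 86166 / 6318.0 = 13.638.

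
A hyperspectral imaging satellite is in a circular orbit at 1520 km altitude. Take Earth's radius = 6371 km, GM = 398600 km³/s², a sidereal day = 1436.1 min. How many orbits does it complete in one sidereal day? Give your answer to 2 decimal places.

12.35

Semi-major axis a = 6371 + 1520 = 7891 km. Period T = 2π√(a³/μ) = 2π√(7891³/398600) = 6976.0 s = 116.27 min.
Orbits per sidereal day = 86166 / 6976.0 = 12.352.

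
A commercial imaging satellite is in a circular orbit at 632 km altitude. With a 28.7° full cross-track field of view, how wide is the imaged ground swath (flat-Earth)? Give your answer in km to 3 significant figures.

323 km

Half-angle = 28.7°/2 = 14.35°.
Swath width ≈ 2h·tan(θ/2) = 2 × 632 × tan(14.35°) = 323.4 km.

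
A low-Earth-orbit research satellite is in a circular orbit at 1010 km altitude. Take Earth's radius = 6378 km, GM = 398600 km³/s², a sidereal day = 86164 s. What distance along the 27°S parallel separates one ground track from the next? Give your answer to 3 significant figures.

2620 km

Semi-major axis a = 6378 + 1010 = 7388 km. Period T = 2π√(a³/μ) = 2π√(7388³/398600) = 6319.8 s = 105.33 min.
Node shift per orbit = (6319.8/86164) × 360° = 26.40°.
Equatorial spacing = 26.40 × 111.3 km/° = 2939 km.
At 27° latitude, spacing = 2939 × cos(27°) = 2619 km.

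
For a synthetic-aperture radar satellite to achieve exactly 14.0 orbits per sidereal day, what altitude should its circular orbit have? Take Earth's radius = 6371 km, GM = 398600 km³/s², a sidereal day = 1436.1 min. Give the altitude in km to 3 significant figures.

Required period T = 86166 / 14.0 = 6154.7 s.
From T = 2π√(a³/μ): a = (μ T²/4π²)^(1/3) = (398600 × 6154.7² / 4π²)^(1/3) = 7259 km.
Altitude h = a − R = 7259 − 6371 = 888 km.

888 km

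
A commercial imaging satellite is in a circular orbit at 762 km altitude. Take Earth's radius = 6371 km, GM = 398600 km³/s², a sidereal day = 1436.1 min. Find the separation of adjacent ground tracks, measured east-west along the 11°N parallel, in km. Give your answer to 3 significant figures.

Semi-major axis a = 6371 + 762 = 7133 km. Period T = 2π√(a³/μ) = 2π√(7133³/398600) = 5995.4 s = 99.92 min.
Node shift per orbit = (5995.4/86166) × 360° = 25.05°.
Equatorial spacing = 25.05 × 111.2 km/° = 2785 km.
At 11° latitude, spacing = 2785 × cos(11°) = 2734 km.

2730 km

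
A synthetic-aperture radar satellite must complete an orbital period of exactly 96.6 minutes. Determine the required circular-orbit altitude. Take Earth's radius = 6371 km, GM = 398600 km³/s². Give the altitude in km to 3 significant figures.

T = 96.6 min = 5796.0 s.
From T = 2π√(a³/μ): a = (μ T²/4π²)^(1/3) = (398600 × 5796.0² / 4π²)^(1/3) = 6974 km.
Altitude h = a − R = 6974 − 6371 = 603 km.

603 km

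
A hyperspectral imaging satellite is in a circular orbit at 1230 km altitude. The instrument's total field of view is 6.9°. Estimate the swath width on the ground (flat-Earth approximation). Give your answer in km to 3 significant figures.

148 km

Half-angle = 6.9°/2 = 3.45°.
Swath width ≈ 2h·tan(θ/2) = 2 × 1230 × tan(3.45°) = 148.3 km.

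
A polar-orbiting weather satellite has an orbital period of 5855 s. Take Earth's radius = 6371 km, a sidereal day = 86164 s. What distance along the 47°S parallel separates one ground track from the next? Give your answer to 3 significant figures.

Node shift per orbit = (5855.0/86164) × 360° = 24.46°.
Equatorial spacing = 24.46 × 111.2 km/° = 2720 km.
At 47° latitude, spacing = 2720 × cos(47°) = 1855 km.

1860 km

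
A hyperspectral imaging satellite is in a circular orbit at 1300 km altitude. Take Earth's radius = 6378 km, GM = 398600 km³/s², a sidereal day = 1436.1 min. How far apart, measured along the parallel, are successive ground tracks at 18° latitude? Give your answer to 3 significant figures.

Semi-major axis a = 6378 + 1300 = 7678 km. Period T = 2π√(a³/μ) = 2π√(7678³/398600) = 6695.5 s = 111.59 min.
Node shift per orbit = (6695.5/86166) × 360° = 27.97°.
Equatorial spacing = 27.97 × 111.3 km/° = 3114 km.
At 18° latitude, spacing = 3114 × cos(18°) = 2962 km.

2960 km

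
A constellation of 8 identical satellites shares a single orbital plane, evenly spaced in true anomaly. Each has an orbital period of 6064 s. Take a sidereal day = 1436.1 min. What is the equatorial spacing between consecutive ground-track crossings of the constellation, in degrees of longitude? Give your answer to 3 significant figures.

Single-satellite node shift = (6064.0/86166) × 360° = 25.34°.
With 8 satellites evenly phased, successive equator crossings are 25.34/8 = 3.167° apart.

3.17°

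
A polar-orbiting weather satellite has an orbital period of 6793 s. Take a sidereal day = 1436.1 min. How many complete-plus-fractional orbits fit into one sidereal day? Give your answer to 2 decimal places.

12.68

Orbits per sidereal day = 86166 / 6793.0 = 12.685.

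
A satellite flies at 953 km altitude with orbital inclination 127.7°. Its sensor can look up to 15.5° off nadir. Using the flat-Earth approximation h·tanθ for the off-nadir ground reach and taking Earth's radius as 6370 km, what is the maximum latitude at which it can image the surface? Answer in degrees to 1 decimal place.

54.7°

Retrograde orbit: the ground track reaches ±(180° − i) = ±(180 − 127.7) = ±52.3°.
Sensor half-swath on the ground ≈ 953·tan(15.5°) = 264 km = 2.38° of latitude.
Maximum observable latitude ≈ 52.3 + 2.38 = 54.7°.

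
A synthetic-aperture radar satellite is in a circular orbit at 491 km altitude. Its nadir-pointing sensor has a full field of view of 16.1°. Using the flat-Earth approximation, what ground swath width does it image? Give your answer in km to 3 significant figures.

139 km

Half-angle = 16.1°/2 = 8.05°.
Swath width ≈ 2h·tan(θ/2) = 2 × 491 × tan(8.05°) = 138.9 km.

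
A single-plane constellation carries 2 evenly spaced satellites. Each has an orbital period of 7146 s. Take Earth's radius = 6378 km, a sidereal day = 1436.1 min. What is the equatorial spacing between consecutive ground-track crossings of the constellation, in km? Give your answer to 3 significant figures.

Single-satellite node shift = (7146.0/86166) × 360° = 29.86°.
With 2 satellites evenly phased, successive equator crossings are 29.86/2 = 14.928° apart.
That is 14.928 × 111.3 = 1662 km at the equator.

1660 km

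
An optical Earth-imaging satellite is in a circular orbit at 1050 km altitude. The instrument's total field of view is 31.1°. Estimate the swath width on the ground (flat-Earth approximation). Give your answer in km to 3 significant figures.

Half-angle = 31.1°/2 = 15.55°.
Swath width ≈ 2h·tan(θ/2) = 2 × 1050 × tan(15.55°) = 584.4 km.

584 km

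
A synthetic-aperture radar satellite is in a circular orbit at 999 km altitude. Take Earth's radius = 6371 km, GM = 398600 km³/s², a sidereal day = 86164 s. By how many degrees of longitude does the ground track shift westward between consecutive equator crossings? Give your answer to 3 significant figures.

Semi-major axis a = 6371 + 999 = 7370 km. Period T = 2π√(a³/μ) = 2π√(7370³/398600) = 6296.7 s = 104.94 min.
During one orbit Earth rotates (6296.7 / 86164) × 360° = 26.31°.

26.3°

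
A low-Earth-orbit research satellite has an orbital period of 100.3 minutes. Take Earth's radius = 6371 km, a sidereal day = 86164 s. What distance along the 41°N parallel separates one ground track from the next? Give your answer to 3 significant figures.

2110 km

T = 100.3 min = 6018.0 s.
Node shift per orbit = (6018.0/86164) × 360° = 25.14°.
Equatorial spacing = 25.14 × 111.2 km/° = 2796 km.
At 41° latitude, spacing = 2796 × cos(41°) = 2110 km.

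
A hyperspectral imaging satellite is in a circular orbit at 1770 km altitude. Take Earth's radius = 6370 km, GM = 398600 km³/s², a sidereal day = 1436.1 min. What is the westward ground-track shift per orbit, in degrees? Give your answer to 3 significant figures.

Semi-major axis a = 6370 + 1770 = 8140 km. Period T = 2π√(a³/μ) = 2π√(8140³/398600) = 7308.8 s = 121.81 min.
During one orbit Earth rotates (7308.8 / 86166) × 360° = 30.54°.

30.5°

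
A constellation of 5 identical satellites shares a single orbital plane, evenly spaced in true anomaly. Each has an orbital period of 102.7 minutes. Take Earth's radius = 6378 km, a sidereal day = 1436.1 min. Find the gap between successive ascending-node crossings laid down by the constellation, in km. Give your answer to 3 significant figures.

T = 102.7 min = 6162.0 s.
Single-satellite node shift = (6162.0/86166) × 360° = 25.74°.
With 5 satellites evenly phased, successive equator crossings are 25.74/5 = 5.149° apart.
That is 5.149 × 111.3 = 573 km at the equator.

573 km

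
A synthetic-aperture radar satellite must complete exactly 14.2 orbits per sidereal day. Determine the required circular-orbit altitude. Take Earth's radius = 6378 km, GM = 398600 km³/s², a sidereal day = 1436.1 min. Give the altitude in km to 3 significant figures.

812 km

Required period T = 86166 / 14.2 = 6068.0 s.
From T = 2π√(a³/μ): a = (μ T²/4π²)^(1/3) = (398600 × 6068.0² / 4π²)^(1/3) = 7190 km.
Altitude h = a − R = 7190 − 6378 = 812 km.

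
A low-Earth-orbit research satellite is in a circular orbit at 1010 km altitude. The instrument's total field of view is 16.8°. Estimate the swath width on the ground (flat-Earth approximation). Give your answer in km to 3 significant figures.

298 km

Half-angle = 16.8°/2 = 8.4°.
Swath width ≈ 2h·tan(θ/2) = 2 × 1010 × tan(8.4°) = 298.3 km.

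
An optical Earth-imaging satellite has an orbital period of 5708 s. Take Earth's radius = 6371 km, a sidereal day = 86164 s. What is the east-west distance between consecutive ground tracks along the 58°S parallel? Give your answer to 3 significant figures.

Node shift per orbit = (5708.0/86164) × 360° = 23.85°.
Equatorial spacing = 23.85 × 111.2 km/° = 2652 km.
At 58° latitude, spacing = 2652 × cos(58°) = 1405 km.

1410 km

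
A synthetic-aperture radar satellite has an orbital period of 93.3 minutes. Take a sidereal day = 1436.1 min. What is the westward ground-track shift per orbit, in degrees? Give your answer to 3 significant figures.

T = 93.3 min = 5598.0 s.
During one orbit Earth rotates (5598.0 / 86166) × 360° = 23.39°.

23.4°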